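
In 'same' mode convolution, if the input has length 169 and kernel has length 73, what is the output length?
'Same' mode returns an output with the same length as the input: 169

169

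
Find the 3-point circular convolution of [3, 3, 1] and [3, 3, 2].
Use y[k] = Σ_j s[j]·t[(k-j) mod 3]. y[0] = 3×3 + 3×2 + 1×3 = 18; y[1] = 3×3 + 3×3 + 1×2 = 20; y[2] = 3×2 + 3×3 + 1×3 = 18. Result: [18, 20, 18]

[18, 20, 18]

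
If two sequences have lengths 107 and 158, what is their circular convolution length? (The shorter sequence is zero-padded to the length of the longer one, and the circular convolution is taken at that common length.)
Circular convolution (zero-padding the shorter input) has length max(m, n) = max(107, 158) = 158

158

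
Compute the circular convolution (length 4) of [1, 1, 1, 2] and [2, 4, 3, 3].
Use y[k] = Σ_j f[j]·g[(k-j) mod 4]. y[0] = 1×2 + 1×3 + 1×3 + 2×4 = 16; y[1] = 1×4 + 1×2 + 1×3 + 2×3 = 15; y[2] = 1×3 + 1×4 + 1×2 + 2×3 = 15; y[3] = 1×3 + 1×3 + 1×4 + 2×2 = 14. Result: [16, 15, 15, 14]

[16, 15, 15, 14]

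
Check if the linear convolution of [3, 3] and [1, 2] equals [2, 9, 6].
Recompute linear convolution of [3, 3] and [1, 2]: y[0] = 3×1 = 3; y[1] = 3×2 + 3×1 = 9; y[2] = 3×2 = 6 → [3, 9, 6]. Compare to given [2, 9, 6]: they differ at index 0: given 2, correct 3, so answer: No

No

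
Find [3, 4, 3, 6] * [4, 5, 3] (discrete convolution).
y[0] = 3×4 = 12; y[1] = 3×5 + 4×4 = 31; y[2] = 3×3 + 4×5 + 3×4 = 41; y[3] = 4×3 + 3×5 + 6×4 = 51; y[4] = 3×3 + 6×5 = 39; y[5] = 6×3 = 18

[12, 31, 41, 51, 39, 18]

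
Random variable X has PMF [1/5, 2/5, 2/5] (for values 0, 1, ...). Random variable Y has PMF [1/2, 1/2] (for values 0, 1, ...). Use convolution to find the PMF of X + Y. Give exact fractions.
P(X+Y=k) = Σ_i P(X=i)·P(Y=k-i) — a convolution of [1/5, 2/5, 2/5] and [1/2, 1/2]. P(X+Y=0) = (1/5)×(1/2) = 1/10; P(X+Y=1) = (1/5)×(1/2) + (2/5)×(1/2) = 1/10 + 1/5 = 3/10; P(X+Y=2) = (2/5)×(1/2) + (2/5)×(1/2) = 1/5 + 1/5 = 2/5; P(X+Y=3) = (2/5)×(1/2) = 1/5. PMF: [1/10, 3/10, 2/5, 1/5] (sums to 1 ✓)

[1/10, 3/10, 2/5, 1/5]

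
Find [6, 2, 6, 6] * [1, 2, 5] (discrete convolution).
y[0] = 6×1 = 6; y[1] = 6×2 + 2×1 = 14; y[2] = 6×5 + 2×2 + 6×1 = 40; y[3] = 2×5 + 6×2 + 6×1 = 28; y[4] = 6×5 + 6×2 = 42; y[5] = 6×5 = 30

[6, 14, 40, 28, 42, 30]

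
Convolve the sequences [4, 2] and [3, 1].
y[0] = 4×3 = 12; y[1] = 4×1 + 2×3 = 10; y[2] = 2×1 = 2

[12, 10, 2]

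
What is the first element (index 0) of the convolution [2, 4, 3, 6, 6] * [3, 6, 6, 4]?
Use y[k] = Σ_i a[i]·b[k-i] at k=0. y[0] = 2×3 = 6

6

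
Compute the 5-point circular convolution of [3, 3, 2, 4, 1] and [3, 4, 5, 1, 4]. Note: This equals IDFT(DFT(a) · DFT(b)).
Either evaluate y[k] = Σ_j a[j]·b[(k-j) mod 5] directly, or use IDFT(DFT(a) · DFT(b)). y[0] = 3×3 + 3×4 + 2×1 + 4×5 + 1×4 = 47; y[1] = 3×4 + 3×3 + 2×4 + 4×1 + 1×5 = 38; y[2] = 3×5 + 3×4 + 2×3 + 4×4 + 1×1 = 50; y[3] = 3×1 + 3×5 + 2×4 + 4×3 + 1×4 = 42; y[4] = 3×4 + 3×1 + 2×5 + 4×4 + 1×3 = 44. Result: [47, 38, 50, 42, 44]

[47, 38, 50, 42, 44]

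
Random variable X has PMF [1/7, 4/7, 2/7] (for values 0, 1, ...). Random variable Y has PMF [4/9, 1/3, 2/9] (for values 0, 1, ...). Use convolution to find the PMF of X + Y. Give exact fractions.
P(X+Y=k) = Σ_i P(X=i)·P(Y=k-i) — a convolution of [1/7, 4/7, 2/7] and [4/9, 1/3, 2/9]. P(X+Y=0) = (1/7)×(4/9) = 4/63; P(X+Y=1) = (1/7)×(1/3) + (4/7)×(4/9) = 1/21 + 16/63 = 19/63; P(X+Y=2) = (1/7)×(2/9) + (4/7)×(1/3) + (2/7)×(4/9) = 2/63 + 4/21 + 8/63 = 22/63; P(X+Y=3) = (4/7)×(2/9) + (2/7)×(1/3) = 8/63 + 2/21 = 2/9; P(X+Y=4) = (2/7)×(2/9) = 4/63. PMF: [4/63, 19/63, 22/63, 2/9, 4/63] (sums to 1 ✓)

[4/63, 19/63, 22/63, 2/9, 4/63]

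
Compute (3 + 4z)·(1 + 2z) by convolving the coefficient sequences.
Ascending coefficients: a = [3, 4], b = [1, 2]. c[0] = 3×1 = 3; c[1] = 3×2 + 4×1 = 10; c[2] = 4×2 = 8. Result coefficients: [3, 10, 8] → 3 + 10z + 8z^2

3 + 10z + 8z^2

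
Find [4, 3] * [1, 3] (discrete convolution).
y[0] = 4×1 = 4; y[1] = 4×3 + 3×1 = 15; y[2] = 3×3 = 9

[4, 15, 9]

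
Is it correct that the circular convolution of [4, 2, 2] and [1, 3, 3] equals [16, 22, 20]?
Recompute circular convolution of [4, 2, 2] and [1, 3, 3]: y[0] = 4×1 + 2×3 + 2×3 = 16; y[1] = 4×3 + 2×1 + 2×3 = 20; y[2] = 4×3 + 2×3 + 2×1 = 20 → [16, 20, 20]. Compare to given [16, 22, 20]: they differ at index 1: given 22, correct 20, so answer: No

No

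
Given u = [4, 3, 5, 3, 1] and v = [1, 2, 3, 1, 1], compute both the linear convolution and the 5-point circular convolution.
Linear: y_lin[0] = 4×1 = 4; y_lin[1] = 4×2 + 3×1 = 11; y_lin[2] = 4×3 + 3×2 + 5×1 = 23; y_lin[3] = 4×1 + 3×3 + 5×2 + 3×1 = 26; y_lin[4] = 4×1 + 3×1 + 5×3 + 3×2 + 1×1 = 29; y_lin[5] = 3×1 + 5×1 + 3×3 + 1×2 = 19; y_lin[6] = 5×1 + 3×1 + 1×3 = 11; y_lin[7] = 3×1 + 1×1 = 4; y_lin[8] = 1×1 = 1 → [4, 11, 23, 26, 29, 19, 11, 4, 1]. Circular (length 5): y[0] = 4×1 + 3×1 + 5×1 + 3×3 + 1×2 = 23; y[1] = 4×2 + 3×1 + 5×1 + 3×1 + 1×3 = 22; y[2] = 4×3 + 3×2 + 5×1 + 3×1 + 1×1 = 27; y[3] = 4×1 + 3×3 + 5×2 + 3×1 + 1×1 = 27; y[4] = 4×1 + 3×1 + 5×3 + 3×2 + 1×1 = 29 → [23, 22, 27, 27, 29]

Linear: [4, 11, 23, 26, 29, 19, 11, 4, 1], Circular: [23, 22, 27, 27, 29]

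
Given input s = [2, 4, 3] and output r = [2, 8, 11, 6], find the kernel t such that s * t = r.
Output length 4 = len(s) + len(t) - 1 ⇒ len(t) = 2. Solve t forward using t[k] = (r[k] - Σ_{i≥1} s[i]·t[k-i]) / s[0]: t[0] = r[0] / s[0] = 2 / 2 = 1; t[1] = (r[1] - 4×1) / s[0] = (8 - 4×1) / 2 = 2. So t = [1, 2]. Forward-check [2, 4, 3] * [1, 2]: r[0] = 2×1 = 2; r[1] = 2×2 + 4×1 = 8; r[2] = 4×2 + 3×1 = 11; r[3] = 3×2 = 6 → [2, 8, 11, 6] ✓

[1, 2]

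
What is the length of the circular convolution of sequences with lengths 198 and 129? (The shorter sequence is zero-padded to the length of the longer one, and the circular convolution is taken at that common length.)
Circular convolution (zero-padding the shorter input) has length max(m, n) = max(198, 129) = 198

198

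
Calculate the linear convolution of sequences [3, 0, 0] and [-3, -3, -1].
y[0] = 3×-3 = -9; y[1] = 3×-3 + 0×-3 = -9; y[2] = 3×-1 + 0×-3 + 0×-3 = -3; y[3] = 0×-1 + 0×-3 = 0; y[4] = 0×-1 = 0

[-9, -9, -3, 0, 0]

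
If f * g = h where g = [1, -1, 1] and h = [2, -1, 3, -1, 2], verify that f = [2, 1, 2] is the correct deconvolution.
Forward-compute [2, 1, 2] * [1, -1, 1]: h[0] = 2×1 = 2; h[1] = 2×-1 + 1×1 = -1; h[2] = 2×1 + 1×-1 + 2×1 = 3; h[3] = 1×1 + 2×-1 = -1; h[4] = 2×1 = 2 → [2, -1, 3, -1, 2]. Matches given h = [2, -1, 3, -1, 2], so verified.

Verified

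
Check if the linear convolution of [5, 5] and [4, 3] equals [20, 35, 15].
Recompute linear convolution of [5, 5] and [4, 3]: y[0] = 5×4 = 20; y[1] = 5×3 + 5×4 = 35; y[2] = 5×3 = 15 → [20, 35, 15]. Given [20, 35, 15] matches, so answer: Yes

Yes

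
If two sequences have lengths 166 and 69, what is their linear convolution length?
Linear/full convolution length: m + n - 1 = 166 + 69 - 1 = 234

234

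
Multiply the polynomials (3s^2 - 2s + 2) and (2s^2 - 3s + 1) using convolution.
Ascending coefficients: a = [2, -2, 3], b = [1, -3, 2]. c[0] = 2×1 = 2; c[1] = 2×-3 + -2×1 = -8; c[2] = 2×2 + -2×-3 + 3×1 = 13; c[3] = -2×2 + 3×-3 = -13; c[4] = 3×2 = 6. Result coefficients: [2, -8, 13, -13, 6] → 6s^4 - 13s^3 + 13s^2 - 8s + 2

6s^4 - 13s^3 + 13s^2 - 8s + 2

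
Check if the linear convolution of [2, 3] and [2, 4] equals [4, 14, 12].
Recompute linear convolution of [2, 3] and [2, 4]: y[0] = 2×2 = 4; y[1] = 2×4 + 3×2 = 14; y[2] = 3×4 = 12 → [4, 14, 12]. Given [4, 14, 12] matches, so answer: Yes

Yes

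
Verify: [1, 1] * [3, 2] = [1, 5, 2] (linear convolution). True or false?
Recompute linear convolution of [1, 1] and [3, 2]: y[0] = 1×3 = 3; y[1] = 1×2 + 1×3 = 5; y[2] = 1×2 = 2 → [3, 5, 2]. Compare to given [1, 5, 2]: they differ at index 0: given 1, correct 3, so answer: No

No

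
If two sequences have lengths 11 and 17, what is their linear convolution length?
Linear/full convolution length: m + n - 1 = 11 + 17 - 1 = 27

27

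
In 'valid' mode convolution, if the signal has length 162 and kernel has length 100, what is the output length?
'Valid' mode counts only positions where the kernel fully overlaps the signal: m - n + 1 = 162 - 100 + 1 = 63

63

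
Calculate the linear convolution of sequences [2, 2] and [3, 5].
y[0] = 2×3 = 6; y[1] = 2×5 + 2×3 = 16; y[2] = 2×5 = 10

[6, 16, 10]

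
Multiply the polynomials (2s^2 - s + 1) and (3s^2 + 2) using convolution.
Ascending coefficients: a = [1, -1, 2], b = [2, 0, 3]. c[0] = 1×2 = 2; c[1] = 1×0 + -1×2 = -2; c[2] = 1×3 + -1×0 + 2×2 = 7; c[3] = -1×3 + 2×0 = -3; c[4] = 2×3 = 6. Result coefficients: [2, -2, 7, -3, 6] → 6s^4 - 3s^3 + 7s^2 - 2s + 2

6s^4 - 3s^3 + 7s^2 - 2s + 2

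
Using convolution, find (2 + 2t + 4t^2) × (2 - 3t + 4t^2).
Ascending coefficients: a = [2, 2, 4], b = [2, -3, 4]. c[0] = 2×2 = 4; c[1] = 2×-3 + 2×2 = -2; c[2] = 2×4 + 2×-3 + 4×2 = 10; c[3] = 2×4 + 4×-3 = -4; c[4] = 4×4 = 16. Result coefficients: [4, -2, 10, -4, 16] → 4 - 2t + 10t^2 - 4t^3 + 16t^4

4 - 2t + 10t^2 - 4t^3 + 16t^4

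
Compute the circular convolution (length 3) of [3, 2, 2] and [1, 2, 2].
Use y[k] = Σ_j a[j]·b[(k-j) mod 3]. y[0] = 3×1 + 2×2 + 2×2 = 11; y[1] = 3×2 + 2×1 + 2×2 = 12; y[2] = 3×2 + 2×2 + 2×1 = 12. Result: [11, 12, 12]

[11, 12, 12]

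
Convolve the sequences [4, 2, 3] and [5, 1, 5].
y[0] = 4×5 = 20; y[1] = 4×1 + 2×5 = 14; y[2] = 4×5 + 2×1 + 3×5 = 37; y[3] = 2×5 + 3×1 = 13; y[4] = 3×5 = 15

[20, 14, 37, 13, 15]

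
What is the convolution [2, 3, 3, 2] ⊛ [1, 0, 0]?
y[0] = 2×1 = 2; y[1] = 2×0 + 3×1 = 3; y[2] = 2×0 + 3×0 + 3×1 = 3; y[3] = 3×0 + 3×0 + 2×1 = 2; y[4] = 3×0 + 2×0 = 0; y[5] = 2×0 = 0

[2, 3, 3, 2, 0, 0]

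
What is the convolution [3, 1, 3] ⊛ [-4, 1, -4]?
y[0] = 3×-4 = -12; y[1] = 3×1 + 1×-4 = -1; y[2] = 3×-4 + 1×1 + 3×-4 = -23; y[3] = 1×-4 + 3×1 = -1; y[4] = 3×-4 = -12

[-12, -1, -23, -1, -12]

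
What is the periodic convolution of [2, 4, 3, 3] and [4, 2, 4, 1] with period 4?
Use y[k] = Σ_j s[j]·t[(k-j) mod 4]. y[0] = 2×4 + 4×1 + 3×4 + 3×2 = 30; y[1] = 2×2 + 4×4 + 3×1 + 3×4 = 35; y[2] = 2×4 + 4×2 + 3×4 + 3×1 = 31; y[3] = 2×1 + 4×4 + 3×2 + 3×4 = 36. Result: [30, 35, 31, 36]

[30, 35, 31, 36]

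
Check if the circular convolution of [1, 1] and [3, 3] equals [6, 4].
Recompute circular convolution of [1, 1] and [3, 3]: y[0] = 1×3 + 1×3 = 6; y[1] = 1×3 + 1×3 = 6 → [6, 6]. Compare to given [6, 4]: they differ at index 1: given 4, correct 6, so answer: No

No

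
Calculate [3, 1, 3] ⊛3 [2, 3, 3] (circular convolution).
Use y[k] = Σ_j u[j]·v[(k-j) mod 3]. y[0] = 3×2 + 1×3 + 3×3 = 18; y[1] = 3×3 + 1×2 + 3×3 = 20; y[2] = 3×3 + 1×3 + 3×2 = 18. Result: [18, 20, 18]

[18, 20, 18]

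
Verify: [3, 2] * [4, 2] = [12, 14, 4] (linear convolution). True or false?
Recompute linear convolution of [3, 2] and [4, 2]: y[0] = 3×4 = 12; y[1] = 3×2 + 2×4 = 14; y[2] = 2×2 = 4 → [12, 14, 4]. Given [12, 14, 4] matches, so answer: Yes

Yes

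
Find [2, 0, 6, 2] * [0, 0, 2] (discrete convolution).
y[0] = 2×0 = 0; y[1] = 2×0 + 0×0 = 0; y[2] = 2×2 + 0×0 + 6×0 = 4; y[3] = 0×2 + 6×0 + 2×0 = 0; y[4] = 6×2 + 2×0 = 12; y[5] = 2×2 = 4

[0, 0, 4, 0, 12, 4]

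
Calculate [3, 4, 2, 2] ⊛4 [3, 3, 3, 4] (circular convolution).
Use y[k] = Σ_j x[j]·h[(k-j) mod 4]. y[0] = 3×3 + 4×4 + 2×3 + 2×3 = 37; y[1] = 3×3 + 4×3 + 2×4 + 2×3 = 35; y[2] = 3×3 + 4×3 + 2×3 + 2×4 = 35; y[3] = 3×4 + 4×3 + 2×3 + 2×3 = 36. Result: [37, 35, 35, 36]

[37, 35, 35, 36]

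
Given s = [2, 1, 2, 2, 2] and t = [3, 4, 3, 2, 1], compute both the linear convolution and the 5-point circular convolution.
Linear: y_lin[0] = 2×3 = 6; y_lin[1] = 2×4 + 1×3 = 11; y_lin[2] = 2×3 + 1×4 + 2×3 = 16; y_lin[3] = 2×2 + 1×3 + 2×4 + 2×3 = 21; y_lin[4] = 2×1 + 1×2 + 2×3 + 2×4 + 2×3 = 24; y_lin[5] = 1×1 + 2×2 + 2×3 + 2×4 = 19; y_lin[6] = 2×1 + 2×2 + 2×3 = 12; y_lin[7] = 2×1 + 2×2 = 6; y_lin[8] = 2×1 = 2 → [6, 11, 16, 21, 24, 19, 12, 6, 2]. Circular (length 5): y[0] = 2×3 + 1×1 + 2×2 + 2×3 + 2×4 = 25; y[1] = 2×4 + 1×3 + 2×1 + 2×2 + 2×3 = 23; y[2] = 2×3 + 1×4 + 2×3 + 2×1 + 2×2 = 22; y[3] = 2×2 + 1×3 + 2×4 + 2×3 + 2×1 = 23; y[4] = 2×1 + 1×2 + 2×3 + 2×4 + 2×3 = 24 → [25, 23, 22, 23, 24]

Linear: [6, 11, 16, 21, 24, 19, 12, 6, 2], Circular: [25, 23, 22, 23, 24]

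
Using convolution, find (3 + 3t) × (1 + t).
Ascending coefficients: a = [3, 3], b = [1, 1]. c[0] = 3×1 = 3; c[1] = 3×1 + 3×1 = 6; c[2] = 3×1 = 3. Result coefficients: [3, 6, 3] → 3 + 6t + 3t^2

3 + 6t + 3t^2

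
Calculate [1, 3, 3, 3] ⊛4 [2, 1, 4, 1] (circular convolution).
Use y[k] = Σ_j s[j]·t[(k-j) mod 4]. y[0] = 1×2 + 3×1 + 3×4 + 3×1 = 20; y[1] = 1×1 + 3×2 + 3×1 + 3×4 = 22; y[2] = 1×4 + 3×1 + 3×2 + 3×1 = 16; y[3] = 1×1 + 3×4 + 3×1 + 3×2 = 22. Result: [20, 22, 16, 22]

[20, 22, 16, 22]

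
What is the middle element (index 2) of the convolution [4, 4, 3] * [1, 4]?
Use y[k] = Σ_i a[i]·b[k-i] at k=2. y[2] = 4×4 + 3×1 = 19

19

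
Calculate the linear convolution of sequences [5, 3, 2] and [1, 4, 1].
y[0] = 5×1 = 5; y[1] = 5×4 + 3×1 = 23; y[2] = 5×1 + 3×4 + 2×1 = 19; y[3] = 3×1 + 2×4 = 11; y[4] = 2×1 = 2

[5, 23, 19, 11, 2]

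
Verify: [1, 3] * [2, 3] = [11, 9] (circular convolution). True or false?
Recompute circular convolution of [1, 3] and [2, 3]: y[0] = 1×2 + 3×3 = 11; y[1] = 1×3 + 3×2 = 9 → [11, 9]. Given [11, 9] matches, so answer: Yes

Yes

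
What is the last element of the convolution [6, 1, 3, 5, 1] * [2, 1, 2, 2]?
Use y[k] = Σ_i a[i]·b[k-i] at k=7. y[7] = 1×2 = 2

2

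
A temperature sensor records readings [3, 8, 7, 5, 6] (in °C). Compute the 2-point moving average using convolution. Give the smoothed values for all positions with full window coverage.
2-point moving average kernel = [1, 1]. Apply in 'valid' mode (full window coverage): avg[0] = (3 + 8) / 2 = 5.5; avg[1] = (8 + 7) / 2 = 7.5; avg[2] = (7 + 5) / 2 = 6.0; avg[3] = (5 + 6) / 2 = 5.5. Smoothed values: [5.5, 7.5, 6.0, 5.5]

[5.5, 7.5, 6.0, 5.5]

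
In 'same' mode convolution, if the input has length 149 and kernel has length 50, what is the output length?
'Same' mode returns an output with the same length as the input: 149

149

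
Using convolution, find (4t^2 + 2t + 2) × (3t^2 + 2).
Ascending coefficients: a = [2, 2, 4], b = [2, 0, 3]. c[0] = 2×2 = 4; c[1] = 2×0 + 2×2 = 4; c[2] = 2×3 + 2×0 + 4×2 = 14; c[3] = 2×3 + 4×0 = 6; c[4] = 4×3 = 12. Result coefficients: [4, 4, 14, 6, 12] → 12t^4 + 6t^3 + 14t^2 + 4t + 4

12t^4 + 6t^3 + 14t^2 + 4t + 4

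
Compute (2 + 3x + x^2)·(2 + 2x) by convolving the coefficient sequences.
Ascending coefficients: a = [2, 3, 1], b = [2, 2]. c[0] = 2×2 = 4; c[1] = 2×2 + 3×2 = 10; c[2] = 3×2 + 1×2 = 8; c[3] = 1×2 = 2. Result coefficients: [4, 10, 8, 2] → 4 + 10x + 8x^2 + 2x^3

4 + 10x + 8x^2 + 2x^3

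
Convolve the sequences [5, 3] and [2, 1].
y[0] = 5×2 = 10; y[1] = 5×1 + 3×2 = 11; y[2] = 3×1 = 3

[10, 11, 3]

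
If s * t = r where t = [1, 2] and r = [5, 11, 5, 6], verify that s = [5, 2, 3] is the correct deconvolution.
Forward-compute [5, 2, 3] * [1, 2]: r[0] = 5×1 = 5; r[1] = 5×2 + 2×1 = 12; r[2] = 2×2 + 3×1 = 7; r[3] = 3×2 = 6 → [5, 12, 7, 6]. Does not match given r = [5, 11, 5, 6].

Not verified. [5, 2, 3] * [1, 2] = [5, 12, 7, 6], which differs from [5, 11, 5, 6] at index 1.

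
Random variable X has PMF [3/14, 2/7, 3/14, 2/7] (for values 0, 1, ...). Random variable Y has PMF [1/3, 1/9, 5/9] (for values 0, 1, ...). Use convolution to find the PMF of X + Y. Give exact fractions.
P(X+Y=k) = Σ_i P(X=i)·P(Y=k-i) — a convolution of [3/14, 2/7, 3/14, 2/7] and [1/3, 1/9, 5/9]. P(X+Y=0) = (3/14)×(1/3) = 1/14; P(X+Y=1) = (3/14)×(1/9) + (2/7)×(1/3) = 1/42 + 2/21 = 5/42; P(X+Y=2) = (3/14)×(5/9) + (2/7)×(1/9) + (3/14)×(1/3) = 5/42 + 2/63 + 1/14 = 2/9; P(X+Y=3) = (2/7)×(5/9) + (3/14)×(1/9) + (2/7)×(1/3) = 10/63 + 1/42 + 2/21 = 5/18; P(X+Y=4) = (3/14)×(5/9) + (2/7)×(1/9) = 5/42 + 2/63 = 19/126; P(X+Y=5) = (2/7)×(5/9) = 10/63. PMF: [1/14, 5/42, 2/9, 5/18, 19/126, 10/63] (sums to 1 ✓)

[1/14, 5/42, 2/9, 5/18, 19/126, 10/63]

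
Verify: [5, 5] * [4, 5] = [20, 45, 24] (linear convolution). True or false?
Recompute linear convolution of [5, 5] and [4, 5]: y[0] = 5×4 = 20; y[1] = 5×5 + 5×4 = 45; y[2] = 5×5 = 25 → [20, 45, 25]. Compare to given [20, 45, 24]: they differ at index 2: given 24, correct 25, so answer: No

No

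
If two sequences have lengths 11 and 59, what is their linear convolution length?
Linear/full convolution length: m + n - 1 = 11 + 59 - 1 = 69

69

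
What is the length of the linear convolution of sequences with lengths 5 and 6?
Linear/full convolution length: m + n - 1 = 5 + 6 - 1 = 10

10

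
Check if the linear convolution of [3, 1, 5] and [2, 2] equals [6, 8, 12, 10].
Recompute linear convolution of [3, 1, 5] and [2, 2]: y[0] = 3×2 = 6; y[1] = 3×2 + 1×2 = 8; y[2] = 1×2 + 5×2 = 12; y[3] = 5×2 = 10 → [6, 8, 12, 10]. Given [6, 8, 12, 10] matches, so answer: Yes

Yes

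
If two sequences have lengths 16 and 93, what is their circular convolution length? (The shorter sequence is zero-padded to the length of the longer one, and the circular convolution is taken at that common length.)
Circular convolution (zero-padding the shorter input) has length max(m, n) = max(16, 93) = 93

93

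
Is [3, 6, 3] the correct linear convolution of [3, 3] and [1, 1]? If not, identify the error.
Recompute linear convolution of [3, 3] and [1, 1]: y[0] = 3×1 = 3; y[1] = 3×1 + 3×1 = 6; y[2] = 3×1 = 3 → [3, 6, 3]. Given [3, 6, 3] matches, so answer: Yes

Yes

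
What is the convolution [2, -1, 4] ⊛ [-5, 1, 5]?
y[0] = 2×-5 = -10; y[1] = 2×1 + -1×-5 = 7; y[2] = 2×5 + -1×1 + 4×-5 = -11; y[3] = -1×5 + 4×1 = -1; y[4] = 4×5 = 20

[-10, 7, -11, -1, 20]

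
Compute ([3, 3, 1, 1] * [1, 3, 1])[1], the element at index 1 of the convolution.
Use y[k] = Σ_i a[i]·b[k-i] at k=1. y[1] = 3×3 + 3×1 = 12

12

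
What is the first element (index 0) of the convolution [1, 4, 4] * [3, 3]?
Use y[k] = Σ_i a[i]·b[k-i] at k=0. y[0] = 1×3 = 3

3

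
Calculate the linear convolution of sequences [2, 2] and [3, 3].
y[0] = 2×3 = 6; y[1] = 2×3 + 2×3 = 12; y[2] = 2×3 = 6

[6, 12, 6]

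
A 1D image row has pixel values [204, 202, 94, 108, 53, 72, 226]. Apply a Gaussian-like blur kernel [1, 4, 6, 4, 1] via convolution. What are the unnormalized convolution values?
Convolve image row [204, 202, 94, 108, 53, 72, 226] with kernel [1, 4, 6, 4, 1]: y[0] = 204×1 = 204; y[1] = 204×4 + 202×1 = 1018; y[2] = 204×6 + 202×4 + 94×1 = 2126; y[3] = 204×4 + 202×6 + 94×4 + 108×1 = 2512; y[4] = 204×1 + 202×4 + 94×6 + 108×4 + 53×1 = 2061; y[5] = 202×1 + 94×4 + 108×6 + 53×4 + 72×1 = 1510; y[6] = 94×1 + 108×4 + 53×6 + 72×4 + 226×1 = 1358; y[7] = 108×1 + 53×4 + 72×6 + 226×4 = 1656; y[8] = 53×1 + 72×4 + 226×6 = 1697; y[9] = 72×1 + 226×4 = 976; y[10] = 226×1 = 226 → [204, 1018, 2126, 2512, 2061, 1510, 1358, 1656, 1697, 976, 226]. Normalization factor = sum(kernel) = 16.

[204, 1018, 2126, 2512, 2061, 1510, 1358, 1656, 1697, 976, 226]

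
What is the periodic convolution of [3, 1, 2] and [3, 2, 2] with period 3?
Use y[k] = Σ_j s[j]·t[(k-j) mod 3]. y[0] = 3×3 + 1×2 + 2×2 = 15; y[1] = 3×2 + 1×3 + 2×2 = 13; y[2] = 3×2 + 1×2 + 2×3 = 14. Result: [15, 13, 14]

[15, 13, 14]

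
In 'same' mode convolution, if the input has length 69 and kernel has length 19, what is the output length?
'Same' mode returns an output with the same length as the input: 69

69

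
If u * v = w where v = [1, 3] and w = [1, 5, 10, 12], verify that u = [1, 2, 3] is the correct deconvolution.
Forward-compute [1, 2, 3] * [1, 3]: w[0] = 1×1 = 1; w[1] = 1×3 + 2×1 = 5; w[2] = 2×3 + 3×1 = 9; w[3] = 3×3 = 9 → [1, 5, 9, 9]. Does not match given w = [1, 5, 10, 12].

Not verified. [1, 2, 3] * [1, 3] = [1, 5, 9, 9], which differs from [1, 5, 10, 12] at index 2.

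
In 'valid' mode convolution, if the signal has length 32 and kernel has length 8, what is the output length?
'Valid' mode counts only positions where the kernel fully overlaps the signal: m - n + 1 = 32 - 8 + 1 = 25

25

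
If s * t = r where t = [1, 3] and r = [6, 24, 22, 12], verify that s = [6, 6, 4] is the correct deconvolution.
Forward-compute [6, 6, 4] * [1, 3]: r[0] = 6×1 = 6; r[1] = 6×3 + 6×1 = 24; r[2] = 6×3 + 4×1 = 22; r[3] = 4×3 = 12 → [6, 24, 22, 12]. Matches given r = [6, 24, 22, 12], so verified.

Verified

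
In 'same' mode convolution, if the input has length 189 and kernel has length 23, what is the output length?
'Same' mode returns an output with the same length as the input: 189

189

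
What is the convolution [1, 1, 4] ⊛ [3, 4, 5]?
y[0] = 1×3 = 3; y[1] = 1×4 + 1×3 = 7; y[2] = 1×5 + 1×4 + 4×3 = 21; y[3] = 1×5 + 4×4 = 21; y[4] = 4×5 = 20

[3, 7, 21, 21, 20]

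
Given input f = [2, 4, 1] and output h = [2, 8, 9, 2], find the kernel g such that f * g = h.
Output length 4 = len(f) + len(g) - 1 ⇒ len(g) = 2. Solve g forward using g[k] = (h[k] - Σ_{i≥1} f[i]·g[k-i]) / f[0]: g[0] = h[0] / f[0] = 2 / 2 = 1; g[1] = (h[1] - 4×1) / f[0] = (8 - 4×1) / 2 = 2. So g = [1, 2]. Forward-check [2, 4, 1] * [1, 2]: h[0] = 2×1 = 2; h[1] = 2×2 + 4×1 = 8; h[2] = 4×2 + 1×1 = 9; h[3] = 1×2 = 2 → [2, 8, 9, 2] ✓

[1, 2]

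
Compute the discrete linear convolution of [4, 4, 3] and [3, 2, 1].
y[0] = 4×3 = 12; y[1] = 4×2 + 4×3 = 20; y[2] = 4×1 + 4×2 + 3×3 = 21; y[3] = 4×1 + 3×2 = 10; y[4] = 3×1 = 3

[12, 20, 21, 10, 3]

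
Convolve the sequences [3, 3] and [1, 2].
y[0] = 3×1 = 3; y[1] = 3×2 + 3×1 = 9; y[2] = 3×2 = 6

[3, 9, 6]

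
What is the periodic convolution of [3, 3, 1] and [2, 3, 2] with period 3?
Use y[k] = Σ_j s[j]·t[(k-j) mod 3]. y[0] = 3×2 + 3×2 + 1×3 = 15; y[1] = 3×3 + 3×2 + 1×2 = 17; y[2] = 3×2 + 3×3 + 1×2 = 17. Result: [15, 17, 17]

[15, 17, 17]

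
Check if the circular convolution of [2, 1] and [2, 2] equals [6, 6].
Recompute circular convolution of [2, 1] and [2, 2]: y[0] = 2×2 + 1×2 = 6; y[1] = 2×2 + 1×2 = 6 → [6, 6]. Given [6, 6] matches, so answer: Yes

Yes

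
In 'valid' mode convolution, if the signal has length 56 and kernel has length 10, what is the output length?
'Valid' mode counts only positions where the kernel fully overlaps the signal: m - n + 1 = 56 - 10 + 1 = 47

47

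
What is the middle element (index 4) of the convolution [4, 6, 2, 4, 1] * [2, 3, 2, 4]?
Use y[k] = Σ_i a[i]·b[k-i] at k=4. y[4] = 6×4 + 2×2 + 4×3 + 1×2 = 42

42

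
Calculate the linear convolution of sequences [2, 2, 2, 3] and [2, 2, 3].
y[0] = 2×2 = 4; y[1] = 2×2 + 2×2 = 8; y[2] = 2×3 + 2×2 + 2×2 = 14; y[3] = 2×3 + 2×2 + 3×2 = 16; y[4] = 2×3 + 3×2 = 12; y[5] = 3×3 = 9

[4, 8, 14, 16, 12, 9]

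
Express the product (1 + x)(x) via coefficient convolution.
Ascending coefficients: a = [1, 1], b = [0, 1]. c[0] = 1×0 = 0; c[1] = 1×1 + 1×0 = 1; c[2] = 1×1 = 1. Result coefficients: [0, 1, 1] → x + x^2

x + x^2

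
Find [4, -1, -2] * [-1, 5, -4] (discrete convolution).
y[0] = 4×-1 = -4; y[1] = 4×5 + -1×-1 = 21; y[2] = 4×-4 + -1×5 + -2×-1 = -19; y[3] = -1×-4 + -2×5 = -6; y[4] = -2×-4 = 8

[-4, 21, -19, -6, 8]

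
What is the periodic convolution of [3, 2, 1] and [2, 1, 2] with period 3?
Use y[k] = Σ_j s[j]·t[(k-j) mod 3]. y[0] = 3×2 + 2×2 + 1×1 = 11; y[1] = 3×1 + 2×2 + 1×2 = 9; y[2] = 3×2 + 2×1 + 1×2 = 10. Result: [11, 9, 10]

[11, 9, 10]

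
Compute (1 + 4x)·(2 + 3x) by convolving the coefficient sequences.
Ascending coefficients: a = [1, 4], b = [2, 3]. c[0] = 1×2 = 2; c[1] = 1×3 + 4×2 = 11; c[2] = 4×3 = 12. Result coefficients: [2, 11, 12] → 2 + 11x + 12x^2

2 + 11x + 12x^2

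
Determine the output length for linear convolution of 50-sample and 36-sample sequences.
Linear/full convolution length: m + n - 1 = 50 + 36 - 1 = 85

85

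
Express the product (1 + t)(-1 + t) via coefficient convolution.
Ascending coefficients: a = [1, 1], b = [-1, 1]. c[0] = 1×-1 = -1; c[1] = 1×1 + 1×-1 = 0; c[2] = 1×1 = 1. Result coefficients: [-1, 0, 1] → -1 + t^2

-1 + t^2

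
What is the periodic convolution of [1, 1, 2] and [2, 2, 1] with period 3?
Use y[k] = Σ_j f[j]·g[(k-j) mod 3]. y[0] = 1×2 + 1×1 + 2×2 = 7; y[1] = 1×2 + 1×2 + 2×1 = 6; y[2] = 1×1 + 1×2 + 2×2 = 7. Result: [7, 6, 7]

[7, 6, 7]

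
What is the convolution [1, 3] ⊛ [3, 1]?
y[0] = 1×3 = 3; y[1] = 1×1 + 3×3 = 10; y[2] = 3×1 = 3

[3, 10, 3]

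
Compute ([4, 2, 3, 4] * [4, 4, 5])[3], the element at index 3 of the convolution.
Use y[k] = Σ_i a[i]·b[k-i] at k=3. y[3] = 2×5 + 3×4 + 4×4 = 38

38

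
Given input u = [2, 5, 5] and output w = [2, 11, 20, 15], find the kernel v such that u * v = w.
Output length 4 = len(u) + len(v) - 1 ⇒ len(v) = 2. Solve v forward using v[k] = (w[k] - Σ_{i≥1} u[i]·v[k-i]) / u[0]: v[0] = w[0] / u[0] = 2 / 2 = 1; v[1] = (w[1] - 5×1) / u[0] = (11 - 5×1) / 2 = 3. So v = [1, 3]. Forward-check [2, 5, 5] * [1, 3]: w[0] = 2×1 = 2; w[1] = 2×3 + 5×1 = 11; w[2] = 5×3 + 5×1 = 20; w[3] = 5×3 = 15 → [2, 11, 20, 15] ✓

[1, 3]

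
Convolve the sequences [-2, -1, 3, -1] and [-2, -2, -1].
y[0] = -2×-2 = 4; y[1] = -2×-2 + -1×-2 = 6; y[2] = -2×-1 + -1×-2 + 3×-2 = -2; y[3] = -1×-1 + 3×-2 + -1×-2 = -3; y[4] = 3×-1 + -1×-2 = -1; y[5] = -1×-1 = 1

[4, 6, -2, -3, -1, 1]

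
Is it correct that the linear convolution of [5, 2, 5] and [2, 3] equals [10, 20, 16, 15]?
Recompute linear convolution of [5, 2, 5] and [2, 3]: y[0] = 5×2 = 10; y[1] = 5×3 + 2×2 = 19; y[2] = 2×3 + 5×2 = 16; y[3] = 5×3 = 15 → [10, 19, 16, 15]. Compare to given [10, 20, 16, 15]: they differ at index 1: given 20, correct 19, so answer: No

No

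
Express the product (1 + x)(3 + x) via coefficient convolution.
Ascending coefficients: a = [1, 1], b = [3, 1]. c[0] = 1×3 = 3; c[1] = 1×1 + 1×3 = 4; c[2] = 1×1 = 1. Result coefficients: [3, 4, 1] → 3 + 4x + x^2

3 + 4x + x^2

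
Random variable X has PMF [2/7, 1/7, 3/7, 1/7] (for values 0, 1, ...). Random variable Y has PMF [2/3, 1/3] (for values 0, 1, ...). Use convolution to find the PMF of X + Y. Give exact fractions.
P(X+Y=k) = Σ_i P(X=i)·P(Y=k-i) — a convolution of [2/7, 1/7, 3/7, 1/7] and [2/3, 1/3]. P(X+Y=0) = (2/7)×(2/3) = 4/21; P(X+Y=1) = (2/7)×(1/3) + (1/7)×(2/3) = 2/21 + 2/21 = 4/21; P(X+Y=2) = (1/7)×(1/3) + (3/7)×(2/3) = 1/21 + 2/7 = 1/3; P(X+Y=3) = (3/7)×(1/3) + (1/7)×(2/3) = 1/7 + 2/21 = 5/21; P(X+Y=4) = (1/7)×(1/3) = 1/21. PMF: [4/21, 4/21, 1/3, 5/21, 1/21] (sums to 1 ✓)

[4/21, 4/21, 1/3, 5/21, 1/21]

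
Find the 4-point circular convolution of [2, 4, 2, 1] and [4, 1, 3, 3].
Use y[k] = Σ_j u[j]·v[(k-j) mod 4]. y[0] = 2×4 + 4×3 + 2×3 + 1×1 = 27; y[1] = 2×1 + 4×4 + 2×3 + 1×3 = 27; y[2] = 2×3 + 4×1 + 2×4 + 1×3 = 21; y[3] = 2×3 + 4×3 + 2×1 + 1×4 = 24. Result: [27, 27, 21, 24]

[27, 27, 21, 24]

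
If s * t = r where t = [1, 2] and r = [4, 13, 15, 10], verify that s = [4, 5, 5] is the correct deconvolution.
Forward-compute [4, 5, 5] * [1, 2]: r[0] = 4×1 = 4; r[1] = 4×2 + 5×1 = 13; r[2] = 5×2 + 5×1 = 15; r[3] = 5×2 = 10 → [4, 13, 15, 10]. Matches given r = [4, 13, 15, 10], so verified.

Verified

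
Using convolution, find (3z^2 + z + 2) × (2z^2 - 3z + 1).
Ascending coefficients: a = [2, 1, 3], b = [1, -3, 2]. c[0] = 2×1 = 2; c[1] = 2×-3 + 1×1 = -5; c[2] = 2×2 + 1×-3 + 3×1 = 4; c[3] = 1×2 + 3×-3 = -7; c[4] = 3×2 = 6. Result coefficients: [2, -5, 4, -7, 6] → 6z^4 - 7z^3 + 4z^2 - 5z + 2

6z^4 - 7z^3 + 4z^2 - 5z + 2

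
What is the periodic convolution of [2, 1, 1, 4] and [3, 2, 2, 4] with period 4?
Use y[k] = Σ_j u[j]·v[(k-j) mod 4]. y[0] = 2×3 + 1×4 + 1×2 + 4×2 = 20; y[1] = 2×2 + 1×3 + 1×4 + 4×2 = 19; y[2] = 2×2 + 1×2 + 1×3 + 4×4 = 25; y[3] = 2×4 + 1×2 + 1×2 + 4×3 = 24. Result: [20, 19, 25, 24]

[20, 19, 25, 24]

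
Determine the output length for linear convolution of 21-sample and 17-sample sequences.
Linear/full convolution length: m + n - 1 = 21 + 17 - 1 = 37

37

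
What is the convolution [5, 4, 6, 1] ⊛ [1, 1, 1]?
y[0] = 5×1 = 5; y[1] = 5×1 + 4×1 = 9; y[2] = 5×1 + 4×1 + 6×1 = 15; y[3] = 4×1 + 6×1 + 1×1 = 11; y[4] = 6×1 + 1×1 = 7; y[5] = 1×1 = 1

[5, 9, 15, 11, 7, 1]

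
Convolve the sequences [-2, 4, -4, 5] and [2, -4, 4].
y[0] = -2×2 = -4; y[1] = -2×-4 + 4×2 = 16; y[2] = -2×4 + 4×-4 + -4×2 = -32; y[3] = 4×4 + -4×-4 + 5×2 = 42; y[4] = -4×4 + 5×-4 = -36; y[5] = 5×4 = 20

[-4, 16, -32, 42, -36, 20]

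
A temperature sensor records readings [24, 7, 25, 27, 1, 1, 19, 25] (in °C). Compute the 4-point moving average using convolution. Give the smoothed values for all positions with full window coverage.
4-point moving average kernel = [1, 1, 1, 1]. Apply in 'valid' mode (full window coverage): avg[0] = (24 + 7 + 25 + 27) / 4 = 20.75; avg[1] = (7 + 25 + 27 + 1) / 4 = 15.0; avg[2] = (25 + 27 + 1 + 1) / 4 = 13.5; avg[3] = (27 + 1 + 1 + 19) / 4 = 12.0; avg[4] = (1 + 1 + 19 + 25) / 4 = 11.5. Smoothed values: [20.75, 15.0, 13.5, 12.0, 11.5]

[20.75, 15.0, 13.5, 12.0, 11.5]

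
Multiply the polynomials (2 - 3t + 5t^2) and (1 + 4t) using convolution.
Ascending coefficients: a = [2, -3, 5], b = [1, 4]. c[0] = 2×1 = 2; c[1] = 2×4 + -3×1 = 5; c[2] = -3×4 + 5×1 = -7; c[3] = 5×4 = 20. Result coefficients: [2, 5, -7, 20] → 2 + 5t - 7t^2 + 20t^3

2 + 5t - 7t^2 + 20t^3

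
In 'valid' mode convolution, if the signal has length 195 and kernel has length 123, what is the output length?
'Valid' mode counts only positions where the kernel fully overlaps the signal: m - n + 1 = 195 - 123 + 1 = 73

73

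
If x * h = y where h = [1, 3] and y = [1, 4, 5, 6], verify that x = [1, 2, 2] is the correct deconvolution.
Forward-compute [1, 2, 2] * [1, 3]: y[0] = 1×1 = 1; y[1] = 1×3 + 2×1 = 5; y[2] = 2×3 + 2×1 = 8; y[3] = 2×3 = 6 → [1, 5, 8, 6]. Does not match given y = [1, 4, 5, 6].

Not verified. [1, 2, 2] * [1, 3] = [1, 5, 8, 6], which differs from [1, 4, 5, 6] at index 1.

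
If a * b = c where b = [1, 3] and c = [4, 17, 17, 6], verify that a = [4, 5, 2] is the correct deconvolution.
Forward-compute [4, 5, 2] * [1, 3]: c[0] = 4×1 = 4; c[1] = 4×3 + 5×1 = 17; c[2] = 5×3 + 2×1 = 17; c[3] = 2×3 = 6 → [4, 17, 17, 6]. Matches given c = [4, 17, 17, 6], so verified.

Verified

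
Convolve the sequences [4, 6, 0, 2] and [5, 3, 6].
y[0] = 4×5 = 20; y[1] = 4×3 + 6×5 = 42; y[2] = 4×6 + 6×3 + 0×5 = 42; y[3] = 6×6 + 0×3 + 2×5 = 46; y[4] = 0×6 + 2×3 = 6; y[5] = 2×6 = 12

[20, 42, 42, 46, 6, 12]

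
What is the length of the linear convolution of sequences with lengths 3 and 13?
Linear/full convolution length: m + n - 1 = 3 + 13 - 1 = 15

15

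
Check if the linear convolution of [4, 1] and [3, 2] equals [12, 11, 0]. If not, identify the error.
Recompute linear convolution of [4, 1] and [3, 2]: y[0] = 4×3 = 12; y[1] = 4×2 + 1×3 = 11; y[2] = 1×2 = 2 → [12, 11, 2]. Compare to given [12, 11, 0]: they differ at index 2: given 0, correct 2, so answer: No

No. Error at index 2: given 0, correct 2.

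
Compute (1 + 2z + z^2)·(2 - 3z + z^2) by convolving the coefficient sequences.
Ascending coefficients: a = [1, 2, 1], b = [2, -3, 1]. c[0] = 1×2 = 2; c[1] = 1×-3 + 2×2 = 1; c[2] = 1×1 + 2×-3 + 1×2 = -3; c[3] = 2×1 + 1×-3 = -1; c[4] = 1×1 = 1. Result coefficients: [2, 1, -3, -1, 1] → 2 + z - 3z^2 - z^3 + z^4

2 + z - 3z^2 - z^3 + z^4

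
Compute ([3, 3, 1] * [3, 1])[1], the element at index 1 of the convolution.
Use y[k] = Σ_i a[i]·b[k-i] at k=1. y[1] = 3×1 + 3×3 = 12

12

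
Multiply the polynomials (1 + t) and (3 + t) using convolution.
Ascending coefficients: a = [1, 1], b = [3, 1]. c[0] = 1×3 = 3; c[1] = 1×1 + 1×3 = 4; c[2] = 1×1 = 1. Result coefficients: [3, 4, 1] → 3 + 4t + t^2

3 + 4t + t^2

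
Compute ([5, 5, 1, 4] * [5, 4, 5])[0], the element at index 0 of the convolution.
Use y[k] = Σ_i a[i]·b[k-i] at k=0. y[0] = 5×5 = 25

25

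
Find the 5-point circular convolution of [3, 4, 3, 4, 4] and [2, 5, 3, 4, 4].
Use y[k] = Σ_j a[j]·b[(k-j) mod 5]. y[0] = 3×2 + 4×4 + 3×4 + 4×3 + 4×5 = 66; y[1] = 3×5 + 4×2 + 3×4 + 4×4 + 4×3 = 63; y[2] = 3×3 + 4×5 + 3×2 + 4×4 + 4×4 = 67; y[3] = 3×4 + 4×3 + 3×5 + 4×2 + 4×4 = 63; y[4] = 3×4 + 4×4 + 3×3 + 4×5 + 4×2 = 65. Result: [66, 63, 67, 63, 65]

[66, 63, 67, 63, 65]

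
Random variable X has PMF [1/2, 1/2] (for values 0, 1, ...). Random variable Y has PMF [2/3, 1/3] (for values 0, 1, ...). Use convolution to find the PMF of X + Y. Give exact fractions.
P(X+Y=k) = Σ_i P(X=i)·P(Y=k-i) — a convolution of [1/2, 1/2] and [2/3, 1/3]. P(X+Y=0) = (1/2)×(2/3) = 1/3; P(X+Y=1) = (1/2)×(1/3) + (1/2)×(2/3) = 1/6 + 1/3 = 1/2; P(X+Y=2) = (1/2)×(1/3) = 1/6. PMF: [1/3, 1/2, 1/6] (sums to 1 ✓)

[1/3, 1/2, 1/6]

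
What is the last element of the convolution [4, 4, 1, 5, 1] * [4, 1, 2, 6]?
Use y[k] = Σ_i a[i]·b[k-i] at k=7. y[7] = 1×6 = 6

6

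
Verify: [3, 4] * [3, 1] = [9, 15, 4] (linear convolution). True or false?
Recompute linear convolution of [3, 4] and [3, 1]: y[0] = 3×3 = 9; y[1] = 3×1 + 4×3 = 15; y[2] = 4×1 = 4 → [9, 15, 4]. Given [9, 15, 4] matches, so answer: Yes

Yes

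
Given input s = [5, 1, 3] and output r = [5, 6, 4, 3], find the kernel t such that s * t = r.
Output length 4 = len(s) + len(t) - 1 ⇒ len(t) = 2. Solve t forward using t[k] = (r[k] - Σ_{i≥1} s[i]·t[k-i]) / s[0]: t[0] = r[0] / s[0] = 5 / 5 = 1; t[1] = (r[1] - 1×1) / s[0] = (6 - 1×1) / 5 = 1. So t = [1, 1]. Forward-check [5, 1, 3] * [1, 1]: r[0] = 5×1 = 5; r[1] = 5×1 + 1×1 = 6; r[2] = 1×1 + 3×1 = 4; r[3] = 3×1 = 3 → [5, 6, 4, 3] ✓

[1, 1]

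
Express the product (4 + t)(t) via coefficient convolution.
Ascending coefficients: a = [4, 1], b = [0, 1]. c[0] = 4×0 = 0; c[1] = 4×1 + 1×0 = 4; c[2] = 1×1 = 1. Result coefficients: [0, 4, 1] → 4t + t^2

4t + t^2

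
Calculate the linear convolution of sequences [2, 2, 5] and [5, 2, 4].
y[0] = 2×5 = 10; y[1] = 2×2 + 2×5 = 14; y[2] = 2×4 + 2×2 + 5×5 = 37; y[3] = 2×4 + 5×2 = 18; y[4] = 5×4 = 20

[10, 14, 37, 18, 20]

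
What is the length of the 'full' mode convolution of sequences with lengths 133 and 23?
Linear/full convolution length: m + n - 1 = 133 + 23 - 1 = 155

155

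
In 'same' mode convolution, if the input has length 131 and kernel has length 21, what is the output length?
'Same' mode returns an output with the same length as the input: 131

131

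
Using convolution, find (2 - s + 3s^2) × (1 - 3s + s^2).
Ascending coefficients: a = [2, -1, 3], b = [1, -3, 1]. c[0] = 2×1 = 2; c[1] = 2×-3 + -1×1 = -7; c[2] = 2×1 + -1×-3 + 3×1 = 8; c[3] = -1×1 + 3×-3 = -10; c[4] = 3×1 = 3. Result coefficients: [2, -7, 8, -10, 3] → 2 - 7s + 8s^2 - 10s^3 + 3s^4

2 - 7s + 8s^2 - 10s^3 + 3s^4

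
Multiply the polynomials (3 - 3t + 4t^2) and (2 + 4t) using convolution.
Ascending coefficients: a = [3, -3, 4], b = [2, 4]. c[0] = 3×2 = 6; c[1] = 3×4 + -3×2 = 6; c[2] = -3×4 + 4×2 = -4; c[3] = 4×4 = 16. Result coefficients: [6, 6, -4, 16] → 6 + 6t - 4t^2 + 16t^3

6 + 6t - 4t^2 + 16t^3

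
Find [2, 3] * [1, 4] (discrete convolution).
y[0] = 2×1 = 2; y[1] = 2×4 + 3×1 = 11; y[2] = 3×4 = 12

[2, 11, 12]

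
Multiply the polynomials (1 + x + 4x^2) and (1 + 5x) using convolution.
Ascending coefficients: a = [1, 1, 4], b = [1, 5]. c[0] = 1×1 = 1; c[1] = 1×5 + 1×1 = 6; c[2] = 1×5 + 4×1 = 9; c[3] = 4×5 = 20. Result coefficients: [1, 6, 9, 20] → 1 + 6x + 9x^2 + 20x^3

1 + 6x + 9x^2 + 20x^3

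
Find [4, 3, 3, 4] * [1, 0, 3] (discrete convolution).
y[0] = 4×1 = 4; y[1] = 4×0 + 3×1 = 3; y[2] = 4×3 + 3×0 + 3×1 = 15; y[3] = 3×3 + 3×0 + 4×1 = 13; y[4] = 3×3 + 4×0 = 9; y[5] = 4×3 = 12

[4, 3, 15, 13, 9, 12]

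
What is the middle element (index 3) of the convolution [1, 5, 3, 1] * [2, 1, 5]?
Use y[k] = Σ_i a[i]·b[k-i] at k=3. y[3] = 5×5 + 3×1 + 1×2 = 30

30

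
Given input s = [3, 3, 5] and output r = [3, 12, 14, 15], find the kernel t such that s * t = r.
Output length 4 = len(s) + len(t) - 1 ⇒ len(t) = 2. Solve t forward using t[k] = (r[k] - Σ_{i≥1} s[i]·t[k-i]) / s[0]: t[0] = r[0] / s[0] = 3 / 3 = 1; t[1] = (r[1] - 3×1) / s[0] = (12 - 3×1) / 3 = 3. So t = [1, 3]. Forward-check [3, 3, 5] * [1, 3]: r[0] = 3×1 = 3; r[1] = 3×3 + 3×1 = 12; r[2] = 3×3 + 5×1 = 14; r[3] = 5×3 = 15 → [3, 12, 14, 15] ✓

[1, 3]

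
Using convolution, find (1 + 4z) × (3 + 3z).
Ascending coefficients: a = [1, 4], b = [3, 3]. c[0] = 1×3 = 3; c[1] = 1×3 + 4×3 = 15; c[2] = 4×3 = 12. Result coefficients: [3, 15, 12] → 3 + 15z + 12z^2

3 + 15z + 12z^2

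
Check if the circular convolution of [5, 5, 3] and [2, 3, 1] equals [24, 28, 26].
Recompute circular convolution of [5, 5, 3] and [2, 3, 1]: y[0] = 5×2 + 5×1 + 3×3 = 24; y[1] = 5×3 + 5×2 + 3×1 = 28; y[2] = 5×1 + 5×3 + 3×2 = 26 → [24, 28, 26]. Given [24, 28, 26] matches, so answer: Yes

Yes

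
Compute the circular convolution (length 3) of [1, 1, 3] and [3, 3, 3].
Use y[k] = Σ_j x[j]·h[(k-j) mod 3]. y[0] = 1×3 + 1×3 + 3×3 = 15; y[1] = 1×3 + 1×3 + 3×3 = 15; y[2] = 1×3 + 1×3 + 3×3 = 15. Result: [15, 15, 15]

[15, 15, 15]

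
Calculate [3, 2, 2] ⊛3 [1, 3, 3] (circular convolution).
Use y[k] = Σ_j s[j]·t[(k-j) mod 3]. y[0] = 3×1 + 2×3 + 2×3 = 15; y[1] = 3×3 + 2×1 + 2×3 = 17; y[2] = 3×3 + 2×3 + 2×1 = 17. Result: [15, 17, 17]

[15, 17, 17]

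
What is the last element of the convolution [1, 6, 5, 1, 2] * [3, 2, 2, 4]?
Use y[k] = Σ_i a[i]·b[k-i] at k=7. y[7] = 2×4 = 8

8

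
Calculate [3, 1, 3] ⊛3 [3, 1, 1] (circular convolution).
Use y[k] = Σ_j s[j]·t[(k-j) mod 3]. y[0] = 3×3 + 1×1 + 3×1 = 13; y[1] = 3×1 + 1×3 + 3×1 = 9; y[2] = 3×1 + 1×1 + 3×3 = 13. Result: [13, 9, 13]

[13, 9, 13]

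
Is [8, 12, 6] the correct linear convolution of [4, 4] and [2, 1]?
Recompute linear convolution of [4, 4] and [2, 1]: y[0] = 4×2 = 8; y[1] = 4×1 + 4×2 = 12; y[2] = 4×1 = 4 → [8, 12, 4]. Compare to given [8, 12, 6]: they differ at index 2: given 6, correct 4, so answer: No

No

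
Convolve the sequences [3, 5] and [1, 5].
y[0] = 3×1 = 3; y[1] = 3×5 + 5×1 = 20; y[2] = 5×5 = 25

[3, 20, 25]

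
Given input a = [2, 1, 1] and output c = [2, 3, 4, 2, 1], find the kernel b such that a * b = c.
Output length 5 = len(a) + len(b) - 1 ⇒ len(b) = 3. Solve b forward using b[k] = (c[k] - Σ_{i≥1} a[i]·b[k-i]) / a[0]: b[0] = c[0] / a[0] = 2 / 2 = 1; b[1] = (c[1] - 1×1) / a[0] = (3 - 1×1) / 2 = 1; b[2] = (c[2] - 1×1 - 1×1) / a[0] = (4 - 1×1 - 1×1) / 2 = 1. So b = [1, 1, 1]. Forward-check [2, 1, 1] * [1, 1, 1]: c[0] = 2×1 = 2; c[1] = 2×1 + 1×1 = 3; c[2] = 2×1 + 1×1 + 1×1 = 4; c[3] = 1×1 + 1×1 = 2; c[4] = 1×1 = 1 → [2, 3, 4, 2, 1] ✓

[1, 1, 1]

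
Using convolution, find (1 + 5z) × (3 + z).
Ascending coefficients: a = [1, 5], b = [3, 1]. c[0] = 1×3 = 3; c[1] = 1×1 + 5×3 = 16; c[2] = 5×1 = 5. Result coefficients: [3, 16, 5] → 3 + 16z + 5z^2

3 + 16z + 5z^2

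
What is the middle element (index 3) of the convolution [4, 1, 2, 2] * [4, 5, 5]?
Use y[k] = Σ_i a[i]·b[k-i] at k=3. y[3] = 1×5 + 2×5 + 2×4 = 23

23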